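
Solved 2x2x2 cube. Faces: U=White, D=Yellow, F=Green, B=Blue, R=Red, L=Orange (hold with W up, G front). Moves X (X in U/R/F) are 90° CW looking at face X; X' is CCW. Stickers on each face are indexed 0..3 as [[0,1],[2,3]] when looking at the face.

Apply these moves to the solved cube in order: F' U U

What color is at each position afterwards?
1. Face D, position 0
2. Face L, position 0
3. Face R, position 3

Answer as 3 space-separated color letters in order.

After move 1 (F'): F=GGGG U=WWRR R=YRYR D=OOYY L=OWOW
After move 2 (U): U=RWRW F=YRGG R=BBYR B=OWBB L=GGOW
After move 3 (U): U=RRWW F=BBGG R=OWYR B=GGBB L=YROW
Query 1: D[0] = O
Query 2: L[0] = Y
Query 3: R[3] = R

Answer: O Y R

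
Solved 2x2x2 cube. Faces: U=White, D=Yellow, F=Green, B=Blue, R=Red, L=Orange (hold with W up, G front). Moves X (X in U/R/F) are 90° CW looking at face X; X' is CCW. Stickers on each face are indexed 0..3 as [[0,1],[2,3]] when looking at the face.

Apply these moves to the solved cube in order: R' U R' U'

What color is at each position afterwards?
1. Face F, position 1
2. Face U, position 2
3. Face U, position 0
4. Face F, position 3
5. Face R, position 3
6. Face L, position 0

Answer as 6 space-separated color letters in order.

Answer: W W Y B R G

Derivation:
After move 1 (R'): R=RRRR U=WBWB F=GWGW D=YGYG B=YBYB
After move 2 (U): U=WWBB F=RRGW R=YBRR B=OOYB L=GWOO
After move 3 (R'): R=BRYR U=WYBO F=RWGB D=YRYW B=GOGB
After move 4 (U'): U=YOWB F=GWGB R=RWYR B=BRGB L=GOOO
Query 1: F[1] = W
Query 2: U[2] = W
Query 3: U[0] = Y
Query 4: F[3] = B
Query 5: R[3] = R
Query 6: L[0] = G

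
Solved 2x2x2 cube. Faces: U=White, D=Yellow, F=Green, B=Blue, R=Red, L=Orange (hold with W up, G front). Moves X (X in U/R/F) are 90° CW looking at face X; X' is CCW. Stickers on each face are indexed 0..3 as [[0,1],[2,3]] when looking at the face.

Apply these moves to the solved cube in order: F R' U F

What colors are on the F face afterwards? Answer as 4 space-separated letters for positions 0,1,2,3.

Answer: G R O R

Derivation:
After move 1 (F): F=GGGG U=WWOO R=WRWR D=RRYY L=OYOY
After move 2 (R'): R=RRWW U=WBOB F=GWGO D=RGYG B=YBRB
After move 3 (U): U=OWBB F=RRGO R=YBWW B=OYRB L=GWOY
After move 4 (F): F=GROR U=OWYW R=BBBW D=WYYG L=GROG
Query: F face = GROR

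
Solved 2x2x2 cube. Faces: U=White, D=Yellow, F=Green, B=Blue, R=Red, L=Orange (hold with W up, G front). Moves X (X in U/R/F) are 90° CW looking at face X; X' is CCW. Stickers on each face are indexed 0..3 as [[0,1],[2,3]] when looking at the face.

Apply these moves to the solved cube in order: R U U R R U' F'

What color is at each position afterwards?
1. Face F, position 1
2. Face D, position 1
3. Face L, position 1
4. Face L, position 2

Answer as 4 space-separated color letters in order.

Answer: G O G O

Derivation:
After move 1 (R): R=RRRR U=WGWG F=GYGY D=YBYB B=WBWB
After move 2 (U): U=WWGG F=RRGY R=WBRR B=OOWB L=GYOO
After move 3 (U): U=GWGW F=WBGY R=OORR B=GYWB L=RROO
After move 4 (R): R=RORO U=GBGY F=WBGB D=YWYG B=WYWB
After move 5 (R): R=RROO U=GBGB F=WWGG D=YWYW B=YYBB
After move 6 (U'): U=BBGG F=RRGG R=WWOO B=RRBB L=YYOO
After move 7 (F'): F=RGRG U=BBWO R=WWYO D=YOYW L=YGOG
Query 1: F[1] = G
Query 2: D[1] = O
Query 3: L[1] = G
Query 4: L[2] = O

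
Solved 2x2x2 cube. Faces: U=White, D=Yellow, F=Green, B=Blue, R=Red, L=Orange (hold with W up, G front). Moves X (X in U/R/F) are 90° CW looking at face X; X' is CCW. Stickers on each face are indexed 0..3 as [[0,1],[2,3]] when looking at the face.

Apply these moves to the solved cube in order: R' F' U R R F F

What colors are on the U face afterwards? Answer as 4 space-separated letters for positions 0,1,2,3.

Answer: R O W O

Derivation:
After move 1 (R'): R=RRRR U=WBWB F=GWGW D=YGYG B=YBYB
After move 2 (F'): F=WWGG U=WBRR R=GRYR D=OOYG L=OBOW
After move 3 (U): U=RWRB F=GRGG R=YBYR B=OBYB L=WWOW
After move 4 (R): R=YYRB U=RRRG F=GOGG D=OYYO B=BBWB
After move 5 (R): R=RYBY U=RORG F=GYGO D=OWYB B=GBRB
After move 6 (F): F=GGOY U=ROWW R=RYGY D=BRYB L=WOOW
After move 7 (F): F=OGYG U=ROWO R=WYWY D=GRYB L=WBOR
Query: U face = ROWO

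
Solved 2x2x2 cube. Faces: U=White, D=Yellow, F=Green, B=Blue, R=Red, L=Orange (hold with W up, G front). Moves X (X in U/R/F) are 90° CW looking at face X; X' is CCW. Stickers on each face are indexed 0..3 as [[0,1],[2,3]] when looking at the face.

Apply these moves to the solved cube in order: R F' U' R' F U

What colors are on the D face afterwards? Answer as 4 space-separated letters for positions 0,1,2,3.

After move 1 (R): R=RRRR U=WGWG F=GYGY D=YBYB B=WBWB
After move 2 (F'): F=YYGG U=WGRR R=BRYR D=OOYB L=OGOW
After move 3 (U'): U=GRWR F=OGGG R=YYYR B=BRWB L=WBOW
After move 4 (R'): R=YRYY U=GWWB F=ORGR D=OGYG B=BROB
After move 5 (F): F=GORR U=GWWB R=WRBY D=YYYG L=WOOG
After move 6 (U): U=WGBW F=WRRR R=BRBY B=WOOB L=GOOG
Query: D face = YYYG

Answer: Y Y Y G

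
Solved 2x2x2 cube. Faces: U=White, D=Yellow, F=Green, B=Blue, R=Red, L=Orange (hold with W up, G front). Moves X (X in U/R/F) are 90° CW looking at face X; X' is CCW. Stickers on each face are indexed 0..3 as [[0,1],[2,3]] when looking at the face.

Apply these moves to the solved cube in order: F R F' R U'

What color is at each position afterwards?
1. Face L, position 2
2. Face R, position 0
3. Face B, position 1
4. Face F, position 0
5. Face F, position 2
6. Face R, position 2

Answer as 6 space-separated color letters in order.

After move 1 (F): F=GGGG U=WWOO R=WRWR D=RRYY L=OYOY
After move 2 (R): R=WWRR U=WGOG F=GRGY D=RBYB B=OBWB
After move 3 (F'): F=RYGG U=WGWR R=BWRR D=YYYB L=OGOO
After move 4 (R): R=RBRW U=WYWG F=RYGB D=YWYO B=RBGB
After move 5 (U'): U=YGWW F=OGGB R=RYRW B=RBGB L=RBOO
Query 1: L[2] = O
Query 2: R[0] = R
Query 3: B[1] = B
Query 4: F[0] = O
Query 5: F[2] = G
Query 6: R[2] = R

Answer: O R B O G R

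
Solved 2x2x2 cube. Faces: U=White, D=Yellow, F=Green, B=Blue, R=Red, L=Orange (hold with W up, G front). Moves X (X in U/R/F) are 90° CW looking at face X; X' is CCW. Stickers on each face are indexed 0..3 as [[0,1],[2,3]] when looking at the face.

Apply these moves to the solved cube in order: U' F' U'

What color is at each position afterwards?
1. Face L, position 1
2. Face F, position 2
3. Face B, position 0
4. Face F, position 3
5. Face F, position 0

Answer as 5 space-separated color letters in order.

Answer: R O Y G B

Derivation:
After move 1 (U'): U=WWWW F=OOGG R=GGRR B=RRBB L=BBOO
After move 2 (F'): F=OGOG U=WWGR R=YGYR D=BOYY L=BWOW
After move 3 (U'): U=WRWG F=BWOG R=OGYR B=YGBB L=RROW
Query 1: L[1] = R
Query 2: F[2] = O
Query 3: B[0] = Y
Query 4: F[3] = G
Query 5: F[0] = B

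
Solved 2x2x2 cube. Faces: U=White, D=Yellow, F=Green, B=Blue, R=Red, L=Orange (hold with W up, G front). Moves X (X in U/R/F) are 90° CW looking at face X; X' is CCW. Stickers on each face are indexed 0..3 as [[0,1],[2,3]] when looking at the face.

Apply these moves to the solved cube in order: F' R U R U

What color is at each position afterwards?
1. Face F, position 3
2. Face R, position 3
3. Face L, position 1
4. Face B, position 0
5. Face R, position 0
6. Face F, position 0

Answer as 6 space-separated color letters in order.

After move 1 (F'): F=GGGG U=WWRR R=YRYR D=OOYY L=OWOW
After move 2 (R): R=YYRR U=WGRG F=GOGY D=OBYB B=RBWB
After move 3 (U): U=RWGG F=YYGY R=RBRR B=OWWB L=GOOW
After move 4 (R): R=RRRB U=RYGY F=YBGB D=OWYO B=GWWB
After move 5 (U): U=GRYY F=RRGB R=GWRB B=GOWB L=YBOW
Query 1: F[3] = B
Query 2: R[3] = B
Query 3: L[1] = B
Query 4: B[0] = G
Query 5: R[0] = G
Query 6: F[0] = R

Answer: B B B G G R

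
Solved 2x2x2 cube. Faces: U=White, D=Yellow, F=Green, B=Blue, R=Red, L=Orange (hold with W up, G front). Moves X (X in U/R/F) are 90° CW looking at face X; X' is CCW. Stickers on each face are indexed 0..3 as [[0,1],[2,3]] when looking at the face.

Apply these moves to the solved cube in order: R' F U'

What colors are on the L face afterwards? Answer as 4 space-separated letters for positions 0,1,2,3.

Answer: Y B O G

Derivation:
After move 1 (R'): R=RRRR U=WBWB F=GWGW D=YGYG B=YBYB
After move 2 (F): F=GGWW U=WBOO R=WRBR D=RRYG L=OYOG
After move 3 (U'): U=BOWO F=OYWW R=GGBR B=WRYB L=YBOG
Query: L face = YBOG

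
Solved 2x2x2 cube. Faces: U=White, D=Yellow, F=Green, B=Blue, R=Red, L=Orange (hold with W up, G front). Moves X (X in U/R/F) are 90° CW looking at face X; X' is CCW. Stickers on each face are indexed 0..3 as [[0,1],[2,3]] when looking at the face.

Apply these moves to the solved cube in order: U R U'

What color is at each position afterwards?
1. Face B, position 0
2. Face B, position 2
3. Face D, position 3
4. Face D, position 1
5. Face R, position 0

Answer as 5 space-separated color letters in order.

After move 1 (U): U=WWWW F=RRGG R=BBRR B=OOBB L=GGOO
After move 2 (R): R=RBRB U=WRWG F=RYGY D=YBYO B=WOWB
After move 3 (U'): U=RGWW F=GGGY R=RYRB B=RBWB L=WOOO
Query 1: B[0] = R
Query 2: B[2] = W
Query 3: D[3] = O
Query 4: D[1] = B
Query 5: R[0] = R

Answer: R W O B R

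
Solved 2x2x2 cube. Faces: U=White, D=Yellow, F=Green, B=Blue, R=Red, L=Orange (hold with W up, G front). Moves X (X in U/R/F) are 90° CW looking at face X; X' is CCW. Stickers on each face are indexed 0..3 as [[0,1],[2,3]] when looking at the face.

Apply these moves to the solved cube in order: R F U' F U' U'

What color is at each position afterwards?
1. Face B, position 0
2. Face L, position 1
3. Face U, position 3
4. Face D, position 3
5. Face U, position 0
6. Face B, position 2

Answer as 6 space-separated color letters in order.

Answer: Y G G B B W

Derivation:
After move 1 (R): R=RRRR U=WGWG F=GYGY D=YBYB B=WBWB
After move 2 (F): F=GGYY U=WGOO R=WRGR D=RRYB L=OYOB
After move 3 (U'): U=GOWO F=OYYY R=GGGR B=WRWB L=WBOB
After move 4 (F): F=YOYY U=GOBB R=WGOR D=GGYB L=WROR
After move 5 (U'): U=OBGB F=WRYY R=YOOR B=WGWB L=WROR
After move 6 (U'): U=BBOG F=WRYY R=WROR B=YOWB L=WGOR
Query 1: B[0] = Y
Query 2: L[1] = G
Query 3: U[3] = G
Query 4: D[3] = B
Query 5: U[0] = B
Query 6: B[2] = W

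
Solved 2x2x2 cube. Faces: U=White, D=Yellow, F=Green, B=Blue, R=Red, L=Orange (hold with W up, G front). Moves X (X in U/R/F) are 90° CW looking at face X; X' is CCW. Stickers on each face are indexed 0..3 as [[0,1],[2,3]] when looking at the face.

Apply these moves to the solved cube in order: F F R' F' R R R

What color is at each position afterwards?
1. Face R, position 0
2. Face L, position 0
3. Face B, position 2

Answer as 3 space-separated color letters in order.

Answer: R O R

Derivation:
After move 1 (F): F=GGGG U=WWOO R=WRWR D=RRYY L=OYOY
After move 2 (F): F=GGGG U=WWYY R=OROR D=WWYY L=OROR
After move 3 (R'): R=RROO U=WBYB F=GWGY D=WGYG B=YBWB
After move 4 (F'): F=WYGG U=WBRO R=GRWO D=RRYG L=OBOY
After move 5 (R): R=WGOR U=WYRG F=WRGG D=RWYY B=OBBB
After move 6 (R): R=OWRG U=WRRG F=WWGY D=RBYO B=GBYB
After move 7 (R): R=ROGW U=WWRY F=WBGO D=RYYG B=GBRB
Query 1: R[0] = R
Query 2: L[0] = O
Query 3: B[2] = R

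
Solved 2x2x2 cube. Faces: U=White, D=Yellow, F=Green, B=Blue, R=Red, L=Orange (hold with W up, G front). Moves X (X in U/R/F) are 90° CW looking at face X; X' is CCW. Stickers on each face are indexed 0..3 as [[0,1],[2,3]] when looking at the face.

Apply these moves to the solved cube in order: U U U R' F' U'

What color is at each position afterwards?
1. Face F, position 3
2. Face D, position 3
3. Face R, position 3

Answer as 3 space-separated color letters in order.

Answer: G G R

Derivation:
After move 1 (U): U=WWWW F=RRGG R=BBRR B=OOBB L=GGOO
After move 2 (U): U=WWWW F=BBGG R=OORR B=GGBB L=RROO
After move 3 (U): U=WWWW F=OOGG R=GGRR B=RRBB L=BBOO
After move 4 (R'): R=GRGR U=WBWR F=OWGW D=YOYG B=YRYB
After move 5 (F'): F=WWOG U=WBGG R=ORYR D=BOYG L=BROW
After move 6 (U'): U=BGWG F=BROG R=WWYR B=ORYB L=YROW
Query 1: F[3] = G
Query 2: D[3] = G
Query 3: R[3] = R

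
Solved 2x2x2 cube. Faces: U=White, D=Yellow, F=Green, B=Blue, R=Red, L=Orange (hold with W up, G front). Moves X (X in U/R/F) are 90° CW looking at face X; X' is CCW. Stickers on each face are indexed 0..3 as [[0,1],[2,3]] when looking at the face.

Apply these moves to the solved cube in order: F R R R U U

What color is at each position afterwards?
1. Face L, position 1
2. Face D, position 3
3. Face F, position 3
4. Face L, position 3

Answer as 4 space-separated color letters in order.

After move 1 (F): F=GGGG U=WWOO R=WRWR D=RRYY L=OYOY
After move 2 (R): R=WWRR U=WGOG F=GRGY D=RBYB B=OBWB
After move 3 (R): R=RWRW U=WROY F=GBGB D=RWYO B=GBGB
After move 4 (R): R=RRWW U=WBOB F=GWGO D=RGYG B=YBRB
After move 5 (U): U=OWBB F=RRGO R=YBWW B=OYRB L=GWOY
After move 6 (U): U=BOBW F=YBGO R=OYWW B=GWRB L=RROY
Query 1: L[1] = R
Query 2: D[3] = G
Query 3: F[3] = O
Query 4: L[3] = Y

Answer: R G O Y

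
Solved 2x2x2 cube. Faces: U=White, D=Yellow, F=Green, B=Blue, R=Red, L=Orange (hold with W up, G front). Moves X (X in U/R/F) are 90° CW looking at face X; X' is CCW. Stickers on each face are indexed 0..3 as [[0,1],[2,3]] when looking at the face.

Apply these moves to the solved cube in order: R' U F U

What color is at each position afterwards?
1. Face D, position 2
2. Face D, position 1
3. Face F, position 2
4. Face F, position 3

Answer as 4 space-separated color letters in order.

Answer: Y Y W R

Derivation:
After move 1 (R'): R=RRRR U=WBWB F=GWGW D=YGYG B=YBYB
After move 2 (U): U=WWBB F=RRGW R=YBRR B=OOYB L=GWOO
After move 3 (F): F=GRWR U=WWOW R=BBBR D=RYYG L=GYOG
After move 4 (U): U=OWWW F=BBWR R=OOBR B=GYYB L=GROG
Query 1: D[2] = Y
Query 2: D[1] = Y
Query 3: F[2] = W
Query 4: F[3] = R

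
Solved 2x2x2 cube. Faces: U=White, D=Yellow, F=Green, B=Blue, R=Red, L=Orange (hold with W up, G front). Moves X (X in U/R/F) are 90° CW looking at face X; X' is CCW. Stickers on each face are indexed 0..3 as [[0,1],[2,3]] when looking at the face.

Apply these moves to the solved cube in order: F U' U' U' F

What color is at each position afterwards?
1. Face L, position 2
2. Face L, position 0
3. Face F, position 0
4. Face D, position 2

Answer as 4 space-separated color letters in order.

After move 1 (F): F=GGGG U=WWOO R=WRWR D=RRYY L=OYOY
After move 2 (U'): U=WOWO F=OYGG R=GGWR B=WRBB L=BBOY
After move 3 (U'): U=OOWW F=BBGG R=OYWR B=GGBB L=WROY
After move 4 (U'): U=OWOW F=WRGG R=BBWR B=OYBB L=GGOY
After move 5 (F): F=GWGR U=OWYG R=OBWR D=WBYY L=GROR
Query 1: L[2] = O
Query 2: L[0] = G
Query 3: F[0] = G
Query 4: D[2] = Y

Answer: O G G Y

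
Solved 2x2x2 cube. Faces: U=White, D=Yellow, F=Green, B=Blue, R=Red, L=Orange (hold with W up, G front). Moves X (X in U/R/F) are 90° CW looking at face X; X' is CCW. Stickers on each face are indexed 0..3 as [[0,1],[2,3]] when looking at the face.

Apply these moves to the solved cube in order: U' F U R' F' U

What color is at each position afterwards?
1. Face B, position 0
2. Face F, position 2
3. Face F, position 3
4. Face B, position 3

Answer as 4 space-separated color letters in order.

After move 1 (U'): U=WWWW F=OOGG R=GGRR B=RRBB L=BBOO
After move 2 (F): F=GOGO U=WWOB R=WGWR D=RGYY L=BYOY
After move 3 (U): U=OWBW F=WGGO R=RRWR B=BYBB L=GOOY
After move 4 (R'): R=RRRW U=OBBB F=WWGW D=RGYO B=YYGB
After move 5 (F'): F=WWWG U=OBRR R=GRRW D=OYYO L=GBOB
After move 6 (U): U=RORB F=GRWG R=YYRW B=GBGB L=WWOB
Query 1: B[0] = G
Query 2: F[2] = W
Query 3: F[3] = G
Query 4: B[3] = B

Answer: G W G B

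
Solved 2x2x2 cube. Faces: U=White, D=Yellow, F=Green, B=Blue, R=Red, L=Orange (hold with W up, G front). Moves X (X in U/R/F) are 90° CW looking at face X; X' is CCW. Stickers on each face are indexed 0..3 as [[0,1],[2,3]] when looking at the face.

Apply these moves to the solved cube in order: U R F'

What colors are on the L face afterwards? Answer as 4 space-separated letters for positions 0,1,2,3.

Answer: G G O W

Derivation:
After move 1 (U): U=WWWW F=RRGG R=BBRR B=OOBB L=GGOO
After move 2 (R): R=RBRB U=WRWG F=RYGY D=YBYO B=WOWB
After move 3 (F'): F=YYRG U=WRRR R=BBYB D=GOYO L=GGOW
Query: L face = GGOW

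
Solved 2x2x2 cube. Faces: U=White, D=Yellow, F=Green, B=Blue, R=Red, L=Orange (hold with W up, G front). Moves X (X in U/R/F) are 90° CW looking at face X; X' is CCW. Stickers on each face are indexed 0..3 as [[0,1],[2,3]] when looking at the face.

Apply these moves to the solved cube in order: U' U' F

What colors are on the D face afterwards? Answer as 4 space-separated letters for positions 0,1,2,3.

Answer: R O Y Y

Derivation:
After move 1 (U'): U=WWWW F=OOGG R=GGRR B=RRBB L=BBOO
After move 2 (U'): U=WWWW F=BBGG R=OORR B=GGBB L=RROO
After move 3 (F): F=GBGB U=WWOR R=WOWR D=ROYY L=RYOY
Query: D face = ROYY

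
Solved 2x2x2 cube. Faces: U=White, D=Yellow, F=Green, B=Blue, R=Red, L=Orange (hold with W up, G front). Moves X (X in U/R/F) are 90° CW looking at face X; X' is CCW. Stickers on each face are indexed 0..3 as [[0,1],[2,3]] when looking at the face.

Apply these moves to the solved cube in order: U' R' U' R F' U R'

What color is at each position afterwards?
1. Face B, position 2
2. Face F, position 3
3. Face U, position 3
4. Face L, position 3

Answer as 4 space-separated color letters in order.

Answer: O B Y W

Derivation:
After move 1 (U'): U=WWWW F=OOGG R=GGRR B=RRBB L=BBOO
After move 2 (R'): R=GRGR U=WBWR F=OWGW D=YOYG B=YRYB
After move 3 (U'): U=BRWW F=BBGW R=OWGR B=GRYB L=YROO
After move 4 (R): R=GORW U=BBWW F=BOGG D=YYYG B=WRRB
After move 5 (F'): F=OGBG U=BBGR R=YOYW D=ROYG L=YWOW
After move 6 (U): U=GBRB F=YOBG R=WRYW B=YWRB L=OGOW
After move 7 (R'): R=RWWY U=GRRY F=YBBB D=ROYG B=GWOB
Query 1: B[2] = O
Query 2: F[3] = B
Query 3: U[3] = Y
Query 4: L[3] = W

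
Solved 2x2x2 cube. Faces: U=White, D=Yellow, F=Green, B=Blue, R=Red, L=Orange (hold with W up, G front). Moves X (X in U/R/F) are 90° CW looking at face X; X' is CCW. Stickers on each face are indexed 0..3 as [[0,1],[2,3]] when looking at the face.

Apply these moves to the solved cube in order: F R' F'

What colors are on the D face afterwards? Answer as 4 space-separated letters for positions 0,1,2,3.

After move 1 (F): F=GGGG U=WWOO R=WRWR D=RRYY L=OYOY
After move 2 (R'): R=RRWW U=WBOB F=GWGO D=RGYG B=YBRB
After move 3 (F'): F=WOGG U=WBRW R=GRRW D=YYYG L=OBOO
Query: D face = YYYG

Answer: Y Y Y G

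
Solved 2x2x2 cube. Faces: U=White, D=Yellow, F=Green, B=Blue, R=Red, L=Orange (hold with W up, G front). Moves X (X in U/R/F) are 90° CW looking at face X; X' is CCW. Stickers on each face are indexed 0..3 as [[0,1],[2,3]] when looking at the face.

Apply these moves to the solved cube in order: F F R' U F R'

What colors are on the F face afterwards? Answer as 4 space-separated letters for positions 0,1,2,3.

After move 1 (F): F=GGGG U=WWOO R=WRWR D=RRYY L=OYOY
After move 2 (F): F=GGGG U=WWYY R=OROR D=WWYY L=OROR
After move 3 (R'): R=RROO U=WBYB F=GWGY D=WGYG B=YBWB
After move 4 (U): U=YWBB F=RRGY R=YBOO B=ORWB L=GWOR
After move 5 (F): F=GRYR U=YWRW R=BBBO D=OYYG L=GWOG
After move 6 (R'): R=BOBB U=YWRO F=GWYW D=ORYR B=GRYB
Query: F face = GWYW

Answer: G W Y W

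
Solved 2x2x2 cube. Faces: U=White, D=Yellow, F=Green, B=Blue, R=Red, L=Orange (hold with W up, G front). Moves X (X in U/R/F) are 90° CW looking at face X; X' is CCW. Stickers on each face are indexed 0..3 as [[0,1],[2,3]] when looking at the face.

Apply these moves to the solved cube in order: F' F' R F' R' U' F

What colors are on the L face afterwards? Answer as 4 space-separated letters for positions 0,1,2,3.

Answer: B R O Y

Derivation:
After move 1 (F'): F=GGGG U=WWRR R=YRYR D=OOYY L=OWOW
After move 2 (F'): F=GGGG U=WWYY R=OROR D=WWYY L=OROR
After move 3 (R): R=OORR U=WGYG F=GWGY D=WBYB B=YBWB
After move 4 (F'): F=WYGG U=WGOR R=BOWR D=RRYB L=OGOY
After move 5 (R'): R=ORBW U=WWOY F=WGGR D=RYYG B=BBRB
After move 6 (U'): U=WYWO F=OGGR R=WGBW B=ORRB L=BBOY
After move 7 (F): F=GORG U=WYYB R=WGOW D=BWYG L=BROY
Query: L face = BROY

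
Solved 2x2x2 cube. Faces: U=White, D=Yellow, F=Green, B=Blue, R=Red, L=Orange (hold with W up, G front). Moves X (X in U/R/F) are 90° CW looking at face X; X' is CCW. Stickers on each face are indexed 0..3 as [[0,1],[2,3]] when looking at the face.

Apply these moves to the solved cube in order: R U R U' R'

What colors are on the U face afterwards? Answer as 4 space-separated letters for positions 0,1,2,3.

Answer: R W W R

Derivation:
After move 1 (R): R=RRRR U=WGWG F=GYGY D=YBYB B=WBWB
After move 2 (U): U=WWGG F=RRGY R=WBRR B=OOWB L=GYOO
After move 3 (R): R=RWRB U=WRGY F=RBGB D=YWYO B=GOWB
After move 4 (U'): U=RYWG F=GYGB R=RBRB B=RWWB L=GOOO
After move 5 (R'): R=BBRR U=RWWR F=GYGG D=YYYB B=OWWB
Query: U face = RWWR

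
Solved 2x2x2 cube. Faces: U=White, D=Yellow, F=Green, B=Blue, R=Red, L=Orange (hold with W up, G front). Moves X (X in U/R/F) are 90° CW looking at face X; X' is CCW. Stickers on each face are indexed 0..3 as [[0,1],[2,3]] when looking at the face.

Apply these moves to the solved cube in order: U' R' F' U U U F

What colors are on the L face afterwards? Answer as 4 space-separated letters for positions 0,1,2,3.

After move 1 (U'): U=WWWW F=OOGG R=GGRR B=RRBB L=BBOO
After move 2 (R'): R=GRGR U=WBWR F=OWGW D=YOYG B=YRYB
After move 3 (F'): F=WWOG U=WBGG R=ORYR D=BOYG L=BROW
After move 4 (U): U=GWGB F=OROG R=YRYR B=BRYB L=WWOW
After move 5 (U): U=GGBW F=YROG R=BRYR B=WWYB L=OROW
After move 6 (U): U=BGWG F=BROG R=WWYR B=ORYB L=YROW
After move 7 (F): F=OBGR U=BGWR R=WWGR D=YWYG L=YBOO
Query: L face = YBOO

Answer: Y B O O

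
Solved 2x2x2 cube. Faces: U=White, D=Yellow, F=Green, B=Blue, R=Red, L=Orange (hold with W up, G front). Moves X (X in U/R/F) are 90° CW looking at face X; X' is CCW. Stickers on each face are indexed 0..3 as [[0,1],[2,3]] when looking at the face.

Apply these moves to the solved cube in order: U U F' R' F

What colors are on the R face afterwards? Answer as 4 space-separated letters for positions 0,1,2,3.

Answer: O R G Y

Derivation:
After move 1 (U): U=WWWW F=RRGG R=BBRR B=OOBB L=GGOO
After move 2 (U): U=WWWW F=BBGG R=OORR B=GGBB L=RROO
After move 3 (F'): F=BGBG U=WWOR R=YOYR D=ROYY L=RWOW
After move 4 (R'): R=ORYY U=WBOG F=BWBR D=RGYG B=YGOB
After move 5 (F): F=BBRW U=WBWW R=ORGY D=YOYG L=RROG
Query: R face = ORGY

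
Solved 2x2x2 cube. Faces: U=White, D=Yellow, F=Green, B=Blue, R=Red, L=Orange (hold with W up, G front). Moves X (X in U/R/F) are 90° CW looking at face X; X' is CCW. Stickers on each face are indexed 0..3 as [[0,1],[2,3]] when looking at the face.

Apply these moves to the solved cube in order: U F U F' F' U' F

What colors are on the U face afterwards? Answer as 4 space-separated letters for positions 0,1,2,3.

After move 1 (U): U=WWWW F=RRGG R=BBRR B=OOBB L=GGOO
After move 2 (F): F=GRGR U=WWOG R=WBWR D=RBYY L=GYOY
After move 3 (U): U=OWGW F=WBGR R=OOWR B=GYBB L=GROY
After move 4 (F'): F=BRWG U=OWOW R=BORR D=RYYY L=GWOG
After move 5 (F'): F=RGBW U=OWBR R=YORR D=WGYY L=GWOO
After move 6 (U'): U=WROB F=GWBW R=RGRR B=YOBB L=GYOO
After move 7 (F): F=BGWW U=WROY R=OGBR D=RRYY L=GWOG
Query: U face = WROY

Answer: W R O Y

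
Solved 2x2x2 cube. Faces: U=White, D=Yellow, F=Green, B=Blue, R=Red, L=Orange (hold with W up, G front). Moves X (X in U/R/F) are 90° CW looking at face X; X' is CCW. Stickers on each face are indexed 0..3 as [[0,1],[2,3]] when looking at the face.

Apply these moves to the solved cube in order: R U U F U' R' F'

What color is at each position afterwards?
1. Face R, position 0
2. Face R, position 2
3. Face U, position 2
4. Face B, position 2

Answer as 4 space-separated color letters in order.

After move 1 (R): R=RRRR U=WGWG F=GYGY D=YBYB B=WBWB
After move 2 (U): U=WWGG F=RRGY R=WBRR B=OOWB L=GYOO
After move 3 (U): U=GWGW F=WBGY R=OORR B=GYWB L=RROO
After move 4 (F): F=GWYB U=GWOR R=GOWR D=ROYB L=RYOB
After move 5 (U'): U=WRGO F=RYYB R=GWWR B=GOWB L=GYOB
After move 6 (R'): R=WRGW U=WWGG F=RRYO D=RYYB B=BOOB
After move 7 (F'): F=RORY U=WWWG R=YRRW D=YBYB L=GGOG
Query 1: R[0] = Y
Query 2: R[2] = R
Query 3: U[2] = W
Query 4: B[2] = O

Answer: Y R W O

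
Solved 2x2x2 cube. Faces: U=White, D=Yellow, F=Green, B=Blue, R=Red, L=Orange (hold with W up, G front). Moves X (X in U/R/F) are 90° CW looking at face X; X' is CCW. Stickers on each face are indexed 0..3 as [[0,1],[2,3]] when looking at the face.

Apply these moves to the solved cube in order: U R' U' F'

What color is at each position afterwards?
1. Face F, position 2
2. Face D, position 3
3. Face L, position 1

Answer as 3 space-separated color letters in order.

After move 1 (U): U=WWWW F=RRGG R=BBRR B=OOBB L=GGOO
After move 2 (R'): R=BRBR U=WBWO F=RWGW D=YRYG B=YOYB
After move 3 (U'): U=BOWW F=GGGW R=RWBR B=BRYB L=YOOO
After move 4 (F'): F=GWGG U=BORB R=RWYR D=OOYG L=YWOW
Query 1: F[2] = G
Query 2: D[3] = G
Query 3: L[1] = W

Answer: G G W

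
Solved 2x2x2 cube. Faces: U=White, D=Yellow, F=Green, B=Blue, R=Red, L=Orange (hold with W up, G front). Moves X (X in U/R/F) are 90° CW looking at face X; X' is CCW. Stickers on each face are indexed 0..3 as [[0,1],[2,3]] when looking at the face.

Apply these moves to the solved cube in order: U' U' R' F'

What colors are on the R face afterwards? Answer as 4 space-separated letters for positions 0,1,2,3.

After move 1 (U'): U=WWWW F=OOGG R=GGRR B=RRBB L=BBOO
After move 2 (U'): U=WWWW F=BBGG R=OORR B=GGBB L=RROO
After move 3 (R'): R=OROR U=WBWG F=BWGW D=YBYG B=YGYB
After move 4 (F'): F=WWBG U=WBOO R=BRYR D=ROYG L=RGOW
Query: R face = BRYR

Answer: B R Y R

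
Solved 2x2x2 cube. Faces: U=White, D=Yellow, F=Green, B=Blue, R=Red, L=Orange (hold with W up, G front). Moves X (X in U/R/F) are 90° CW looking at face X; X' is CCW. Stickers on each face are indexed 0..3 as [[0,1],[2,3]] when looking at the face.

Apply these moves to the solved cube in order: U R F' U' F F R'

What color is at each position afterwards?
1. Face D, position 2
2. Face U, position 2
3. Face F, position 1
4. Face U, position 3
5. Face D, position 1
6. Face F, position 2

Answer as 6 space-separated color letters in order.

After move 1 (U): U=WWWW F=RRGG R=BBRR B=OOBB L=GGOO
After move 2 (R): R=RBRB U=WRWG F=RYGY D=YBYO B=WOWB
After move 3 (F'): F=YYRG U=WRRR R=BBYB D=GOYO L=GGOW
After move 4 (U'): U=RRWR F=GGRG R=YYYB B=BBWB L=WOOW
After move 5 (F): F=RGGG U=RRWO R=WYRB D=YYYO L=WGOO
After move 6 (F): F=GRGG U=RROG R=WYOB D=RWYO L=WYOY
After move 7 (R'): R=YBWO U=RWOB F=GRGG D=RRYG B=OBWB
Query 1: D[2] = Y
Query 2: U[2] = O
Query 3: F[1] = R
Query 4: U[3] = B
Query 5: D[1] = R
Query 6: F[2] = G

Answer: Y O R B R G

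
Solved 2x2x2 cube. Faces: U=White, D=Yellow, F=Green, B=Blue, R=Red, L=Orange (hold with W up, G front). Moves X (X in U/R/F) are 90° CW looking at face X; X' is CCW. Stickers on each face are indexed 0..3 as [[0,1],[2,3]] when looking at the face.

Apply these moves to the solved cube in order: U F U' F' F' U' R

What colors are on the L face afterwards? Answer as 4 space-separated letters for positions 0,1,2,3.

After move 1 (U): U=WWWW F=RRGG R=BBRR B=OOBB L=GGOO
After move 2 (F): F=GRGR U=WWOG R=WBWR D=RBYY L=GYOY
After move 3 (U'): U=WGWO F=GYGR R=GRWR B=WBBB L=OOOY
After move 4 (F'): F=YRGG U=WGGW R=BRRR D=OYYY L=OOOW
After move 5 (F'): F=RGYG U=WGBR R=YROR D=OWYY L=OWOG
After move 6 (U'): U=GRWB F=OWYG R=RGOR B=YRBB L=WBOG
After move 7 (R): R=ORRG U=GWWG F=OWYY D=OBYY B=BRRB
Query: L face = WBOG

Answer: W B O G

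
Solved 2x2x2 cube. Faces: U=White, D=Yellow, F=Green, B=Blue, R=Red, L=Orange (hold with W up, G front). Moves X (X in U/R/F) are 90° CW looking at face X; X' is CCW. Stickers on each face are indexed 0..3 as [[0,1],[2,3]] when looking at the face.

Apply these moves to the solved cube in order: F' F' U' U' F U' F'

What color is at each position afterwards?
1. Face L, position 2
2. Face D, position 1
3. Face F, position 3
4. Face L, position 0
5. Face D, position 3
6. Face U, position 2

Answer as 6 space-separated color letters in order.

After move 1 (F'): F=GGGG U=WWRR R=YRYR D=OOYY L=OWOW
After move 2 (F'): F=GGGG U=WWYY R=OROR D=WWYY L=OROR
After move 3 (U'): U=WYWY F=ORGG R=GGOR B=ORBB L=BBOR
After move 4 (U'): U=YYWW F=BBGG R=OROR B=GGBB L=OROR
After move 5 (F): F=GBGB U=YYRR R=WRWR D=OOYY L=OWOW
After move 6 (U'): U=YRYR F=OWGB R=GBWR B=WRBB L=GGOW
After move 7 (F'): F=WBOG U=YRGW R=OBOR D=GWYY L=GROY
Query 1: L[2] = O
Query 2: D[1] = W
Query 3: F[3] = G
Query 4: L[0] = G
Query 5: D[3] = Y
Query 6: U[2] = G

Answer: O W G G Y G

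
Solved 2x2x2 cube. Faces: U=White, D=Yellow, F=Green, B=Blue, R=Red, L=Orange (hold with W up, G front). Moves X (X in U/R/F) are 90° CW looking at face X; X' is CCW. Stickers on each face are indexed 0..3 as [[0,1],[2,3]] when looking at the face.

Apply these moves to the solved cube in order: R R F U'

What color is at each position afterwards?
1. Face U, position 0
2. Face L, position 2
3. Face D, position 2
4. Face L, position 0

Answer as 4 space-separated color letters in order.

Answer: Y O Y G

Derivation:
After move 1 (R): R=RRRR U=WGWG F=GYGY D=YBYB B=WBWB
After move 2 (R): R=RRRR U=WYWY F=GBGB D=YWYW B=GBGB
After move 3 (F): F=GGBB U=WYOO R=WRYR D=RRYW L=OYOW
After move 4 (U'): U=YOWO F=OYBB R=GGYR B=WRGB L=GBOW
Query 1: U[0] = Y
Query 2: L[2] = O
Query 3: D[2] = Y
Query 4: L[0] = G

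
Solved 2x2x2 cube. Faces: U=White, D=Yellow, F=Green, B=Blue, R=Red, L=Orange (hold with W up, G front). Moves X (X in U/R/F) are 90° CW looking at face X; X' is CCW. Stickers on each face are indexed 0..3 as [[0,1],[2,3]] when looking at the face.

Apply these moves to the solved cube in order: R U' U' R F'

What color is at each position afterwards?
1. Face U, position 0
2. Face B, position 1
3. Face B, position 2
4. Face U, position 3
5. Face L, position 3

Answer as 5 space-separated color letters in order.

After move 1 (R): R=RRRR U=WGWG F=GYGY D=YBYB B=WBWB
After move 2 (U'): U=GGWW F=OOGY R=GYRR B=RRWB L=WBOO
After move 3 (U'): U=GWGW F=WBGY R=OORR B=GYWB L=RROO
After move 4 (R): R=RORO U=GBGY F=WBGB D=YWYG B=WYWB
After move 5 (F'): F=BBWG U=GBRR R=WOYO D=ROYG L=RYOG
Query 1: U[0] = G
Query 2: B[1] = Y
Query 3: B[2] = W
Query 4: U[3] = R
Query 5: L[3] = G

Answer: G Y W R G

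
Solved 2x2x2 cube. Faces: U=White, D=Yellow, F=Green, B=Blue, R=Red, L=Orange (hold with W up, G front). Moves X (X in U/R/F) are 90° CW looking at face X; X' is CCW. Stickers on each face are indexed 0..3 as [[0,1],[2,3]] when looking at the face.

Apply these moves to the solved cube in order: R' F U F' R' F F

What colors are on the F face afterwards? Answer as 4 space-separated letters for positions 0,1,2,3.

After move 1 (R'): R=RRRR U=WBWB F=GWGW D=YGYG B=YBYB
After move 2 (F): F=GGWW U=WBOO R=WRBR D=RRYG L=OYOG
After move 3 (U): U=OWOB F=WRWW R=YBBR B=OYYB L=GGOG
After move 4 (F'): F=RWWW U=OWYB R=RBRR D=GGYG L=GBOO
After move 5 (R'): R=BRRR U=OYYO F=RWWB D=GWYW B=GYGB
After move 6 (F): F=WRBW U=OYOB R=YROR D=RBYW L=GGOW
After move 7 (F): F=BWWR U=OYWG R=ORBR D=OYYW L=GROB
Query: F face = BWWR

Answer: B W W R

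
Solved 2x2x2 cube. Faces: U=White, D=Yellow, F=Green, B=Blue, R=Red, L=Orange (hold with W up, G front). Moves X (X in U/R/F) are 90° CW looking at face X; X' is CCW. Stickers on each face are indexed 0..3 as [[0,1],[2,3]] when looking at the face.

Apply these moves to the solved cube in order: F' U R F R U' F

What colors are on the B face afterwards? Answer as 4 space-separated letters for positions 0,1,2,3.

Answer: G R R B

Derivation:
After move 1 (F'): F=GGGG U=WWRR R=YRYR D=OOYY L=OWOW
After move 2 (U): U=RWRW F=YRGG R=BBYR B=OWBB L=GGOW
After move 3 (R): R=YBRB U=RRRG F=YOGY D=OBYO B=WWWB
After move 4 (F): F=GYYO U=RRWG R=RBGB D=RYYO L=GOOB
After move 5 (R): R=GRBB U=RYWO F=GYYO D=RWYW B=GWRB
After move 6 (U'): U=YORW F=GOYO R=GYBB B=GRRB L=GWOB
After move 7 (F): F=YGOO U=YOBW R=RYWB D=BGYW L=GROW
Query: B face = GRRB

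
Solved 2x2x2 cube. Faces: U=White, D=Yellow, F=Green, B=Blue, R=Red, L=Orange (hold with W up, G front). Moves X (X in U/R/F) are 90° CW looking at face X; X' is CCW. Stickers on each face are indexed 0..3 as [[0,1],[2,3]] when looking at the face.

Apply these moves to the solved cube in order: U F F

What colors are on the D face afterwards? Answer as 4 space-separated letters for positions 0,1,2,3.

After move 1 (U): U=WWWW F=RRGG R=BBRR B=OOBB L=GGOO
After move 2 (F): F=GRGR U=WWOG R=WBWR D=RBYY L=GYOY
After move 3 (F): F=GGRR U=WWYY R=OBGR D=WWYY L=GROB
Query: D face = WWYY

Answer: W W Y Y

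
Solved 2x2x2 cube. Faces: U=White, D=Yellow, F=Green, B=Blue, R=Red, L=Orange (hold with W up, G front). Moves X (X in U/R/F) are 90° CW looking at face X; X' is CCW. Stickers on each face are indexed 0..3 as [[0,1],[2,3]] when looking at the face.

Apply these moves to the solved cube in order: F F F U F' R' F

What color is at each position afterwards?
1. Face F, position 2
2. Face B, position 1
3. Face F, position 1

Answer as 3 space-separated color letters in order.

After move 1 (F): F=GGGG U=WWOO R=WRWR D=RRYY L=OYOY
After move 2 (F): F=GGGG U=WWYY R=OROR D=WWYY L=OROR
After move 3 (F): F=GGGG U=WWRR R=YRYR D=OOYY L=OWOW
After move 4 (U): U=RWRW F=YRGG R=BBYR B=OWBB L=GGOW
After move 5 (F'): F=RGYG U=RWBY R=OBOR D=GWYY L=GWOR
After move 6 (R'): R=BROO U=RBBO F=RWYY D=GGYG B=YWWB
After move 7 (F): F=YRYW U=RBRW R=BROO D=OBYG L=GGOG
Query 1: F[2] = Y
Query 2: B[1] = W
Query 3: F[1] = R

Answer: Y W R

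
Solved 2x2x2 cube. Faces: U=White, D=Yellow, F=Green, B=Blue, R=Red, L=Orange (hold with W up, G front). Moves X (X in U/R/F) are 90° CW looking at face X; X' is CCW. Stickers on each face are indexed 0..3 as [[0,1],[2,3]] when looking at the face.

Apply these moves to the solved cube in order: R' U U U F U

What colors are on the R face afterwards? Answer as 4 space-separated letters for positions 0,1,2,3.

Answer: R R W R

Derivation:
After move 1 (R'): R=RRRR U=WBWB F=GWGW D=YGYG B=YBYB
After move 2 (U): U=WWBB F=RRGW R=YBRR B=OOYB L=GWOO
After move 3 (U): U=BWBW F=YBGW R=OORR B=GWYB L=RROO
After move 4 (U): U=BBWW F=OOGW R=GWRR B=RRYB L=YBOO
After move 5 (F): F=GOWO U=BBOB R=WWWR D=RGYG L=YYOG
After move 6 (U): U=OBBB F=WWWO R=RRWR B=YYYB L=GOOG
Query: R face = RRWR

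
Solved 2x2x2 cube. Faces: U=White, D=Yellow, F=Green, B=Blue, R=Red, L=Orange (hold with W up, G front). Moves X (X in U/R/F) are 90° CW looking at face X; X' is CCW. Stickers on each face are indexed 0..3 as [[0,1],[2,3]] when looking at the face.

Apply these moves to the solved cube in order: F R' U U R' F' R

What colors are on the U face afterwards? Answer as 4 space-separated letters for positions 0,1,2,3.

After move 1 (F): F=GGGG U=WWOO R=WRWR D=RRYY L=OYOY
After move 2 (R'): R=RRWW U=WBOB F=GWGO D=RGYG B=YBRB
After move 3 (U): U=OWBB F=RRGO R=YBWW B=OYRB L=GWOY
After move 4 (U): U=BOBW F=YBGO R=OYWW B=GWRB L=RROY
After move 5 (R'): R=YWOW U=BRBG F=YOGW D=RBYO B=GWGB
After move 6 (F'): F=OWYG U=BRYO R=BWRW D=RYYO L=RGOB
After move 7 (R): R=RBWW U=BWYG F=OYYO D=RGYG B=OWRB
Query: U face = BWYG

Answer: B W Y G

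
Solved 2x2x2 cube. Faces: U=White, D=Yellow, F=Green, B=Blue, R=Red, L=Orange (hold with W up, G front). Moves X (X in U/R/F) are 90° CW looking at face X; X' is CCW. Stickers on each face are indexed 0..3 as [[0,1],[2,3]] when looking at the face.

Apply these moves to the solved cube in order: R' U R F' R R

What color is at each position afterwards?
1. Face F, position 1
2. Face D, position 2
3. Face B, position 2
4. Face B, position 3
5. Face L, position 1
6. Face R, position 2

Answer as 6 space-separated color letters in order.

Answer: W Y G B W Y

Derivation:
After move 1 (R'): R=RRRR U=WBWB F=GWGW D=YGYG B=YBYB
After move 2 (U): U=WWBB F=RRGW R=YBRR B=OOYB L=GWOO
After move 3 (R): R=RYRB U=WRBW F=RGGG D=YYYO B=BOWB
After move 4 (F'): F=GGRG U=WRRR R=YYYB D=WOYO L=GWOB
After move 5 (R): R=YYBY U=WGRG F=GORO D=WWYB B=RORB
After move 6 (R): R=BYYY U=WORO F=GWRB D=WRYR B=GOGB
Query 1: F[1] = W
Query 2: D[2] = Y
Query 3: B[2] = G
Query 4: B[3] = B
Query 5: L[1] = W
Query 6: R[2] = Y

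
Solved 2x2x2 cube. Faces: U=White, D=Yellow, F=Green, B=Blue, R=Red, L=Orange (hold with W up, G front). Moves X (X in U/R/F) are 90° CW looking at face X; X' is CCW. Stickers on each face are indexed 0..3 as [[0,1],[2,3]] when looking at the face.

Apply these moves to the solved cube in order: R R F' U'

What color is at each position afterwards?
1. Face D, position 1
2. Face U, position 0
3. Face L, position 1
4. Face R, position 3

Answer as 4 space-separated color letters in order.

After move 1 (R): R=RRRR U=WGWG F=GYGY D=YBYB B=WBWB
After move 2 (R): R=RRRR U=WYWY F=GBGB D=YWYW B=GBGB
After move 3 (F'): F=BBGG U=WYRR R=WRYR D=OOYW L=OYOW
After move 4 (U'): U=YRWR F=OYGG R=BBYR B=WRGB L=GBOW
Query 1: D[1] = O
Query 2: U[0] = Y
Query 3: L[1] = B
Query 4: R[3] = R

Answer: O Y B R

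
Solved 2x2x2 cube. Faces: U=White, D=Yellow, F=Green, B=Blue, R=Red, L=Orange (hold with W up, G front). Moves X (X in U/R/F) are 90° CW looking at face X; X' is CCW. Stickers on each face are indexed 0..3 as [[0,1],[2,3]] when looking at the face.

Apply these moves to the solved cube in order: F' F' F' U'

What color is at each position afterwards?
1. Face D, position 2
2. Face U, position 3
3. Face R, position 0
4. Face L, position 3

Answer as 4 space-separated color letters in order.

After move 1 (F'): F=GGGG U=WWRR R=YRYR D=OOYY L=OWOW
After move 2 (F'): F=GGGG U=WWYY R=OROR D=WWYY L=OROR
After move 3 (F'): F=GGGG U=WWOO R=WRWR D=RRYY L=OYOY
After move 4 (U'): U=WOWO F=OYGG R=GGWR B=WRBB L=BBOY
Query 1: D[2] = Y
Query 2: U[3] = O
Query 3: R[0] = G
Query 4: L[3] = Y

Answer: Y O G Y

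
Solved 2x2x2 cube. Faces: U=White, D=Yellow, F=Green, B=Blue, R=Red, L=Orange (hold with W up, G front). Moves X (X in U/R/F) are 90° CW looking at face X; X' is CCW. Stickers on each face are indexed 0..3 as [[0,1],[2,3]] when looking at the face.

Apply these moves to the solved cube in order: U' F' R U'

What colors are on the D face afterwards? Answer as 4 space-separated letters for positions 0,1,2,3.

Answer: B B Y R

Derivation:
After move 1 (U'): U=WWWW F=OOGG R=GGRR B=RRBB L=BBOO
After move 2 (F'): F=OGOG U=WWGR R=YGYR D=BOYY L=BWOW
After move 3 (R): R=YYRG U=WGGG F=OOOY D=BBYR B=RRWB
After move 4 (U'): U=GGWG F=BWOY R=OORG B=YYWB L=RROW
Query: D face = BBYR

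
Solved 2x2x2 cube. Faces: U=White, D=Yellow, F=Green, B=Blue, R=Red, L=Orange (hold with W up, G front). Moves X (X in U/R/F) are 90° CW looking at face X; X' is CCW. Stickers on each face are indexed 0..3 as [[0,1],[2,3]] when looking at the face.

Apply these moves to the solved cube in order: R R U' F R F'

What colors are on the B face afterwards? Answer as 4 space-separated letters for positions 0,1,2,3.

After move 1 (R): R=RRRR U=WGWG F=GYGY D=YBYB B=WBWB
After move 2 (R): R=RRRR U=WYWY F=GBGB D=YWYW B=GBGB
After move 3 (U'): U=YYWW F=OOGB R=GBRR B=RRGB L=GBOO
After move 4 (F): F=GOBO U=YYOB R=WBWR D=RGYW L=GYOW
After move 5 (R): R=WWRB U=YOOO F=GGBW D=RGYR B=BRYB
After move 6 (F'): F=GWGB U=YOWR R=GWRB D=YWYR L=GOOO
Query: B face = BRYB

Answer: B R Y B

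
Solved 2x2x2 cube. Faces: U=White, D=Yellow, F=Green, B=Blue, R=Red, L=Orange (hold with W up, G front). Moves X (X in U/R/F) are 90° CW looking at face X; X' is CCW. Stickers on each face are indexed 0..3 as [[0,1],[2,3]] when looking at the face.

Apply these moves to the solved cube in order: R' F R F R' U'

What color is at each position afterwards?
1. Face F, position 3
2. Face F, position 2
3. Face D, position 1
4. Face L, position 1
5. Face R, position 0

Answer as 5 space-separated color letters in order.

After move 1 (R'): R=RRRR U=WBWB F=GWGW D=YGYG B=YBYB
After move 2 (F): F=GGWW U=WBOO R=WRBR D=RRYG L=OYOG
After move 3 (R): R=BWRR U=WGOW F=GRWG D=RYYY B=OBBB
After move 4 (F): F=WGGR U=WGGY R=OWWR D=RBYY L=OROY
After move 5 (R'): R=WROW U=WBGO F=WGGY D=RGYR B=YBBB
After move 6 (U'): U=BOWG F=ORGY R=WGOW B=WRBB L=YBOY
Query 1: F[3] = Y
Query 2: F[2] = G
Query 3: D[1] = G
Query 4: L[1] = B
Query 5: R[0] = W

Answer: Y G G B W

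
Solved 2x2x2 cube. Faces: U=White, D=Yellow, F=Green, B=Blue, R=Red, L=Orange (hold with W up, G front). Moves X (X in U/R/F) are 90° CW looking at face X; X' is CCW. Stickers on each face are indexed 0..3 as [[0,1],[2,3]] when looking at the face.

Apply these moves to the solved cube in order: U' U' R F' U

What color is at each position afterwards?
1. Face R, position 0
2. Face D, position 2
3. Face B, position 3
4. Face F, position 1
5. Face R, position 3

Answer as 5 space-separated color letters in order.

Answer: W Y B O O

Derivation:
After move 1 (U'): U=WWWW F=OOGG R=GGRR B=RRBB L=BBOO
After move 2 (U'): U=WWWW F=BBGG R=OORR B=GGBB L=RROO
After move 3 (R): R=RORO U=WBWG F=BYGY D=YBYG B=WGWB
After move 4 (F'): F=YYBG U=WBRR R=BOYO D=ROYG L=RGOW
After move 5 (U): U=RWRB F=BOBG R=WGYO B=RGWB L=YYOW
Query 1: R[0] = W
Query 2: D[2] = Y
Query 3: B[3] = B
Query 4: F[1] = O
Query 5: R[3] = O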